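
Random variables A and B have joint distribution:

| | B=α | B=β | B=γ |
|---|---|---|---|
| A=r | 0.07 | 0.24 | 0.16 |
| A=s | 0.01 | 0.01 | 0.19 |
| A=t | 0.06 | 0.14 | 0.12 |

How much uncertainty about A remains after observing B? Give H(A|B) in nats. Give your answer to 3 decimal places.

Marginals: p(A) = (0.4700, 0.2100, 0.3200), p(B) = (0.1400, 0.3900, 0.4700).
H(A|B) = Σ p(B) · H(A|B=·).
  B=α: p=0.1400, H(A|B=α) = 0.8982
  B=β: p=0.3900, H(A|B=β) = 0.7605
  B=γ: p=0.4700, H(A|B=γ) = 1.0815
Weighted sum = 0.931 nats.

0.931 nats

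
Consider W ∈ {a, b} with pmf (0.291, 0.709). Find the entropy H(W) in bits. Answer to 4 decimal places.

H(W) = −Σ p·log₂ p.
  −(0.291)·log₂(0.291) = 0.51824
  −(0.709)·log₂(0.709) = 0.35177
Sum: 0.51824 + 0.35177 = 0.8700 bits.

0.8700 bits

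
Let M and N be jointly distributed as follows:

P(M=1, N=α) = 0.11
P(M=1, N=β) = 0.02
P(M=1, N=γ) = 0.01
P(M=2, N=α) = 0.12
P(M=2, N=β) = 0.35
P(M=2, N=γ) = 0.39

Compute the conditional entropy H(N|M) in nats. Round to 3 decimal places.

0.951 nats

Chain rule: H(N|M) = H(M,N) − H(M).
Marginals: p(M) = (0.1400, 0.8600), p(N) = (0.2300, 0.3700, 0.4000).
H(M,N) = 1.3562 nats; H(M) = 0.4050 nats.
H(N|M) = 1.3562 − 0.4050 = 0.951 nats.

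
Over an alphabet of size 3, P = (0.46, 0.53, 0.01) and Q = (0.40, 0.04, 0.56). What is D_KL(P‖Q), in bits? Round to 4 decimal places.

D(P‖Q) = Σ p·log₂(p/q).
  0.46·log₂(0.46/0.40) = 0.09275
  0.53·log₂(0.53/0.04) = 1.97580
  0.01·log₂(0.01/0.56) = -0.05807
D(P‖Q) = 2.0105 bits.

2.0105 bits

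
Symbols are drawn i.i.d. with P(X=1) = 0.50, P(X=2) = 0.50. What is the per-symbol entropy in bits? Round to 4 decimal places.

H(X) = −Σ p·log₂ p.
  −(0.50)·log₂(0.50) = 0.50000
  −(0.50)·log₂(0.50) = 0.50000
Sum: 0.50000 + 0.50000 = 1.0000 bits.

1.0000 bits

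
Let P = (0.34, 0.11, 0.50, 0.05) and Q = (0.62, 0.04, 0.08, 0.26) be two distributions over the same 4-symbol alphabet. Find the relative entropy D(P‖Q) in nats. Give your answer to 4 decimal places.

D(P‖Q) = Σ p·ln(p/q).
  0.34·ln(0.34/0.62) = -0.20426
  0.11·ln(0.11/0.04) = 0.11128
  0.50·ln(0.50/0.08) = 0.91629
  0.05·ln(0.05/0.26) = -0.08243
D(P‖Q) = 0.7409 nats.

0.7409 nats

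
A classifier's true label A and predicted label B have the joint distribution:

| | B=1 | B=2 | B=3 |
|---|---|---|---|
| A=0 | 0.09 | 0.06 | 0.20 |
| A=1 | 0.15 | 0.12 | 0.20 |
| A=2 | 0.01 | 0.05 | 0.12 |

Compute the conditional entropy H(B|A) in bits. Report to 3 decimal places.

Chain rule: H(B|A) = H(A,B) − H(A).
Marginals: p(A) = (0.3500, 0.4700, 0.1800), p(B) = (0.2500, 0.2300, 0.5200).
H(A,B) = 2.9122 bits; H(A) = 1.4874 bits.
H(B|A) = 2.9122 − 1.4874 = 1.425 bits.

1.425 bits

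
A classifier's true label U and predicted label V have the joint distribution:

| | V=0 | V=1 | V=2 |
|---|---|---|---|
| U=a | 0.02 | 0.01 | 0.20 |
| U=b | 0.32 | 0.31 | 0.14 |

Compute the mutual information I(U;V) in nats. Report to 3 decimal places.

0.188 nats

Marginals: p(U) = (0.2300, 0.7700), p(V) = (0.3400, 0.3200, 0.3400).
I(U;V) = Σ p(x,y)·ln[p(x,y)/(p(x)p(y))].
  (a,0): 0.02·ln(0.2558) = -0.0273
  (a,1): 0.01·ln(0.1359) = -0.0200
  (a,2): 0.20·ln(2.5575) = 0.1878
  (b,0): 0.32·ln(1.2223) = 0.0642
  (b,1): 0.31·ln(1.2581) = 0.0712
  (b,2): 0.14·ln(0.5348) = -0.0876
Sum = 0.188 nats.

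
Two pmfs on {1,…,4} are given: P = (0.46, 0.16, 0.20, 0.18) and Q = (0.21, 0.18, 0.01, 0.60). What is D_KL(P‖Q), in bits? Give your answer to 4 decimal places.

D(P‖Q) = Σ p·log₂(p/q).
  0.46·log₂(0.46/0.21) = 0.52037
  0.16·log₂(0.16/0.18) = -0.02719
  0.20·log₂(0.20/0.01) = 0.86439
  0.18·log₂(0.18/0.60) = -0.31265
D(P‖Q) = 1.0449 bits.

1.0449 bits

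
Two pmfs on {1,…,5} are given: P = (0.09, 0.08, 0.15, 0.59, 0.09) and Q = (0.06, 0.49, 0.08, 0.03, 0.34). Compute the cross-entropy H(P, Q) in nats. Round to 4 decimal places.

H(P,Q) = −Σ p·ln q.
  −0.09·ln(0.06) = 0.25321
  −0.08·ln(0.49) = 0.05707
  −0.15·ln(0.08) = 0.37886
  −0.59·ln(0.03) = 2.06887
  −0.09·ln(0.34) = 0.09709
H(P,Q) = 2.8551 nats.

2.8551 nats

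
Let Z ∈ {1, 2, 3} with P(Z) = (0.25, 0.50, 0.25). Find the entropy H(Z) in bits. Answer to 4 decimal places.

1.5000 bits

H(Z) = −Σ p·log₂ p.
  −(0.25)·log₂(0.25) = 0.50000
  −(0.50)·log₂(0.50) = 0.50000
  −(0.25)·log₂(0.25) = 0.50000
Sum: 0.50000 + 0.50000 + 0.50000 = 1.5000 bits.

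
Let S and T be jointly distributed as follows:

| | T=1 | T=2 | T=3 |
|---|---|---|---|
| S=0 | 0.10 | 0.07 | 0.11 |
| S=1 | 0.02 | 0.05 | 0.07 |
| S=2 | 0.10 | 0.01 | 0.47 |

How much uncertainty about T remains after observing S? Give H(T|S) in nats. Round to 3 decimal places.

Marginals: p(S) = (0.2800, 0.1400, 0.5800), p(T) = (0.2200, 0.1300, 0.6500).
H(T|S) = Σ p(S) · H(T|S=·).
  S=0: p=0.2800, H(T|S=0) = 1.0813
  S=1: p=0.1400, H(T|S=1) = 0.9923
  S=2: p=0.5800, H(T|S=2) = 0.5435
Weighted sum = 0.757 nats.

0.757 nats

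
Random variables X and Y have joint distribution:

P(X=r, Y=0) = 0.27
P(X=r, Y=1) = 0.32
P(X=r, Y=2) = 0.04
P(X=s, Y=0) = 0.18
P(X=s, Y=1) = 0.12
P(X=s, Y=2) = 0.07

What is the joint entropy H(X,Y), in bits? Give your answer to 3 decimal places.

2.303 bits

H(X,Y) = −Σ p(x,y)·log₂ p(x,y) over all 6 cells.
  cell (r,0): −0.27·log₂0.27 = 0.5100
  cell (r,1): −0.32·log₂0.32 = 0.5260
  cell (r,2): −0.04·log₂0.04 = 0.1858
  cell (s,0): −0.18·log₂0.18 = 0.4453
  cell (s,1): −0.12·log₂0.12 = 0.3671
  cell (s,2): −0.07·log₂0.07 = 0.2686
Sum = 2.303 bits.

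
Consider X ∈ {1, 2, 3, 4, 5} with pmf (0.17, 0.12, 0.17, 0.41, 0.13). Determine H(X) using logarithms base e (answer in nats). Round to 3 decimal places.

H(X) = −Σ p·ln p.
  −(0.17)·ln(0.17) = 0.3012
  −(0.12)·ln(0.12) = 0.2544
  −(0.17)·ln(0.17) = 0.3012
  −(0.41)·ln(0.41) = 0.3656
  −(0.13)·ln(0.13) = 0.2652
Sum: 0.3012 + 0.2544 + 0.3012 + 0.3656 + 0.2652 = 1.488 nats.

1.488 nats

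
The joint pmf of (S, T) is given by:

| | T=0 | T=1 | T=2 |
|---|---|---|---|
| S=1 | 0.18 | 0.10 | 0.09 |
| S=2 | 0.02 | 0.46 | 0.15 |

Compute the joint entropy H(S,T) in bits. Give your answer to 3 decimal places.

2.129 bits

H(S,T) = −Σ p(x,y)·log₂ p(x,y) over all 6 cells.
  cell (1,0): −0.18·log₂0.18 = 0.4453
  cell (1,1): −0.10·log₂0.10 = 0.3322
  cell (1,2): −0.09·log₂0.09 = 0.3127
  cell (2,0): −0.02·log₂0.02 = 0.1129
  cell (2,1): −0.46·log₂0.46 = 0.5153
  cell (2,2): −0.15·log₂0.15 = 0.4105
Sum = 2.129 bits.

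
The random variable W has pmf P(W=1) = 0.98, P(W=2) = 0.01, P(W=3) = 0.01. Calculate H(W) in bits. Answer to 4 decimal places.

0.1614 bits

H(W) = −Σ p·log₂ p.
  −(0.98)·log₂(0.98) = 0.02856
  −(0.01)·log₂(0.01) = 0.06644
  −(0.01)·log₂(0.01) = 0.06644
Sum: 0.02856 + 0.06644 + 0.06644 = 0.1614 bits.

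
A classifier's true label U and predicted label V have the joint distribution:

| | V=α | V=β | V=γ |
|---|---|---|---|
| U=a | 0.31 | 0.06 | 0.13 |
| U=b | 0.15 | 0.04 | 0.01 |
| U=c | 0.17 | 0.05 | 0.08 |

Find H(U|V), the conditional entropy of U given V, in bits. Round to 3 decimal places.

1.444 bits

Marginals: p(U) = (0.5000, 0.2000, 0.3000), p(V) = (0.6300, 0.1500, 0.2200).
H(U|V) = Σ p(V) · H(U|V=·).
  V=α: p=0.6300, H(U|V=α) = 1.5063
  V=β: p=0.1500, H(U|V=β) = 1.5656
  V=γ: p=0.2200, H(U|V=γ) = 1.1819
Weighted sum = 1.444 bits.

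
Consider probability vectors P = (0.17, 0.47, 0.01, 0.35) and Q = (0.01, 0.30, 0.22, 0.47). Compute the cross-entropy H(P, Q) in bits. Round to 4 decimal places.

2.3489 bits

H(P,Q) = −Σ p·log₂ q.
  −0.17·log₂(0.01) = 1.12946
  −0.47·log₂(0.30) = 0.81637
  −0.01·log₂(0.22) = 0.02184
  −0.35·log₂(0.47) = 0.38124
H(P,Q) = 2.3489 bits.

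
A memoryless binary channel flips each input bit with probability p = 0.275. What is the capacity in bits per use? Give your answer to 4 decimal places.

Binary symmetric channel: C = 1 − h₂(ε) where h₂ is the binary entropy function.
h₂(0.275) = −0.275·log₂0.275 − 0.725·log₂0.725 = 0.8485.
C = 1 − 0.8485 = 0.1515 bits per channel use.

0.1515 bits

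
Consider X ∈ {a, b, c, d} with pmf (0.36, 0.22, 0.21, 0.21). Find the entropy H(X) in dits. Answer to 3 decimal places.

H(X) = −Σ p·log₁₀ p.
  −(0.36)·log₁₀(0.36) = 0.1597
  −(0.22)·log₁₀(0.22) = 0.1447
  −(0.21)·log₁₀(0.21) = 0.1423
  −(0.21)·log₁₀(0.21) = 0.1423
Sum: 0.1597 + 0.1447 + 0.1423 + 0.1423 = 0.589 dits.

0.589 dits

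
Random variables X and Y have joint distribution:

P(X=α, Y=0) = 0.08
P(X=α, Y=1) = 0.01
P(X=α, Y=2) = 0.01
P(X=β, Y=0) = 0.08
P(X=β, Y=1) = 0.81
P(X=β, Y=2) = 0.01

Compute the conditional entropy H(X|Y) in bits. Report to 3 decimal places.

Chain rule: H(X|Y) = H(X,Y) − H(Y).
Marginals: p(X) = (0.1000, 0.9000), p(Y) = (0.1600, 0.8200, 0.0200).
H(X,Y) = 1.0286 bits; H(Y) = 0.7707 bits.
H(X|Y) = 1.0286 − 0.7707 = 0.258 bits.

0.258 bits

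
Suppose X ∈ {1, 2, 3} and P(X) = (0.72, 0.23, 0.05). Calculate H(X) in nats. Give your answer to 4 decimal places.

H(X) = −Σ p·ln p.
  −(0.72)·ln(0.72) = 0.23652
  −(0.23)·ln(0.23) = 0.33803
  −(0.05)·ln(0.05) = 0.14979
Sum: 0.23652 + 0.33803 + 0.14979 = 0.7243 nats.

0.7243 nats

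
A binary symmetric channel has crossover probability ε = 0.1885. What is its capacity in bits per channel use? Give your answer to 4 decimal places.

Binary symmetric channel: C = 1 − h₂(ε) where h₂ is the binary entropy function.
h₂(0.1885) = −0.1885·log₂0.1885 − 0.8115·log₂0.8115 = 0.6983.
C = 1 − 0.6983 = 0.3017 bits per channel use.

0.3017 bits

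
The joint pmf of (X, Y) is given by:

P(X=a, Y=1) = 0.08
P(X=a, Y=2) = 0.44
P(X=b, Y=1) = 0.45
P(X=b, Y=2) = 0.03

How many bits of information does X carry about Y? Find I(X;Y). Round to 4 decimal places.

Marginals: p(X) = (0.5200, 0.4800), p(Y) = (0.5300, 0.4700).
I(X;Y) = Σ p(x,y)·log₂[p(x,y)/(p(x)p(y))].
  (a,1): 0.08·log₂(0.2903) = -0.14276
  (a,2): 0.44·log₂(1.8003) = 0.37323
  (b,1): 0.45·log₂(1.7689) = 0.37027
  (b,2): 0.03·log₂(0.1330) = -0.08732
Sum = 0.5134 bits.

0.5134 bits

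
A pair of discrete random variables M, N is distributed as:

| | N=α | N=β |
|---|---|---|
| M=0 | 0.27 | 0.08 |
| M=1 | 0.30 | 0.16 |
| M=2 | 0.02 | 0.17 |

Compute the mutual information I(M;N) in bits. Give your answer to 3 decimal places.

Marginals: p(M) = (0.3500, 0.4600, 0.1900), p(N) = (0.5900, 0.4100).
I(M;N) = H(M) + H(N) − H(M,N).
H(M) = 1.5007, H(N) = 0.9765, H(M,N) = 2.2931.
I(M;N) = 1.5007 + 0.9765 − 2.2931 = 0.184 bits.

0.184 bits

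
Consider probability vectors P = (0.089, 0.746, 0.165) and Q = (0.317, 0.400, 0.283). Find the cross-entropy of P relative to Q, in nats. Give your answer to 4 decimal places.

H(P,Q) = −Σ p·ln q.
  −0.089·ln(0.317) = 0.10225
  −0.746·ln(0.400) = 0.68355
  −0.165·ln(0.283) = 0.20828
H(P,Q) = 0.9941 nats.

0.9941 nats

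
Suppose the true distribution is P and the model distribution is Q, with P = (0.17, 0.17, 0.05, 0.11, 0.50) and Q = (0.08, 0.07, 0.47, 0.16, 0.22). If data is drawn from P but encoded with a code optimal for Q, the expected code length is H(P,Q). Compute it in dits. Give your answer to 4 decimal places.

0.8155 dits

H(P,Q) = −Σ p·log₁₀ q.
  −0.17·log₁₀(0.08) = 0.18647
  −0.17·log₁₀(0.07) = 0.19633
  −0.05·log₁₀(0.47) = 0.01640
  −0.11·log₁₀(0.16) = 0.08755
  −0.50·log₁₀(0.22) = 0.32879
H(P,Q) = 0.8155 dits.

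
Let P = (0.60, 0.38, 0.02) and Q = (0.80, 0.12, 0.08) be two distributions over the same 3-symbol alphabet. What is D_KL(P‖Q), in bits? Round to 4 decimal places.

D(P‖Q) = Σ p·log₂(p/q).
  0.60·log₂(0.60/0.80) = -0.24902
  0.38·log₂(0.38/0.12) = 0.63193
  0.02·log₂(0.02/0.08) = -0.04000
D(P‖Q) = 0.3429 bits.

0.3429 bits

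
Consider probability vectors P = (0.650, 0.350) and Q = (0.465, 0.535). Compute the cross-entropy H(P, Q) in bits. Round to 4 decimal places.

1.0339 bits

H(P,Q) = −Σ p·log₂ q.
  −0.650·log₂(0.465) = 0.71805
  −0.350·log₂(0.535) = 0.31584
H(P,Q) = 1.0339 bits.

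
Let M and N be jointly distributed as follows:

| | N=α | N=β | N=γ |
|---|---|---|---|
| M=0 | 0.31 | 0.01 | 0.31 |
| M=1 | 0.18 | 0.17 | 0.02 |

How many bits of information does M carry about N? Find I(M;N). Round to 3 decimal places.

0.321 bits

Marginals: p(M) = (0.6300, 0.3700), p(N) = (0.4900, 0.1800, 0.3300).
I(M;N) = Σ p(x,y)·log₂[p(x,y)/(p(x)p(y))].
  (0,α): 0.31·log₂(1.0042) = 0.0019
  (0,β): 0.01·log₂(0.0882) = -0.0350
  (0,γ): 0.31·log₂(1.4911) = 0.1787
  (1,α): 0.18·log₂(0.9928) = -0.0019
  (1,β): 0.17·log₂(2.5526) = 0.2298
  (1,γ): 0.02·log₂(0.1638) = -0.0522
Sum = 0.321 bits.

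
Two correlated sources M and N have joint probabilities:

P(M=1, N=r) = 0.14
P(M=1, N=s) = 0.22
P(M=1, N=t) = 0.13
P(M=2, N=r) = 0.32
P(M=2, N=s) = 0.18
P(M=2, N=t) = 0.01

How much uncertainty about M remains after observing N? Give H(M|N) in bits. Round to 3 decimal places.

0.857 bits

Chain rule: H(M|N) = H(M,N) − H(N).
Marginals: p(M) = (0.4900, 0.5100), p(N) = (0.4600, 0.4000, 0.1400).
H(M,N) = 2.2981 bits; H(N) = 1.4412 bits.
H(M|N) = 2.2981 − 1.4412 = 0.857 bits.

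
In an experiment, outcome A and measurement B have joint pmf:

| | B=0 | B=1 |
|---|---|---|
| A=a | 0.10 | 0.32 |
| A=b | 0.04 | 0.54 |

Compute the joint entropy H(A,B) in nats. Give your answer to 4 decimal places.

H(A,B) = −Σ p(x,y)·ln p(x,y) over all 4 cells.
  cell (a,0): −0.10·ln0.10 = 0.23026
  cell (a,1): −0.32·ln0.32 = 0.36462
  cell (b,0): −0.04·ln0.04 = 0.12876
  cell (b,1): −0.54·ln0.54 = 0.33274
Sum = 1.0564 nats.

1.0564 nats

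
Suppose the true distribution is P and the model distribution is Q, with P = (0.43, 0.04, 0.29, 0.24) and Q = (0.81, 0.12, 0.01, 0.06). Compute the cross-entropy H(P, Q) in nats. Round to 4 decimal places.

H(P,Q) = −Σ p·ln q.
  −0.43·ln(0.81) = 0.09061
  −0.04·ln(0.12) = 0.08481
  −0.29·ln(0.01) = 1.33550
  −0.24·ln(0.06) = 0.67522
H(P,Q) = 2.1861 nats.

2.1861 nats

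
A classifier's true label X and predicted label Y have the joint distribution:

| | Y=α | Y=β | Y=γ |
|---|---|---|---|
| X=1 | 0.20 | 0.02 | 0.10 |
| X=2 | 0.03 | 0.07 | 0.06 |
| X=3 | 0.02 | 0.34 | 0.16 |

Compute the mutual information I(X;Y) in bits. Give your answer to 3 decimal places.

0.351 bits

Marginals: p(X) = (0.3200, 0.1600, 0.5200), p(Y) = (0.2500, 0.4300, 0.3200).
I(X;Y) = H(X) + H(Y) − H(X,Y).
H(X) = 1.4396, H(Y) = 1.5496, H(X,Y) = 2.6384.
I(X;Y) = 1.4396 + 1.5496 − 2.6384 = 0.351 bits.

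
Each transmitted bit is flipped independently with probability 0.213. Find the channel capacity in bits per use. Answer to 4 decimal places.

Binary symmetric channel: C = 1 − h₂(ε) where h₂ is the binary entropy function.
h₂(0.213) = −0.213·log₂0.213 − 0.787·log₂0.787 = 0.7472.
C = 1 − 0.7472 = 0.2528 bits per channel use.

0.2528 bits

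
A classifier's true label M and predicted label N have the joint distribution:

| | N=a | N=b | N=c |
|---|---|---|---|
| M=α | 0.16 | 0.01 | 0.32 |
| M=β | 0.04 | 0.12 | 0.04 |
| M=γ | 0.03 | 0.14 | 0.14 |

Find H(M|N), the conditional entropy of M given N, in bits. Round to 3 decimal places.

1.202 bits

Marginals: p(M) = (0.4900, 0.2000, 0.3100), p(N) = (0.2300, 0.2700, 0.5000).
H(M|N) = Σ p(N) · H(M|N=·).
  N=a: p=0.2300, H(M|N=a) = 1.1864
  N=b: p=0.2700, H(M|N=b) = 1.1874
  N=c: p=0.5000, H(M|N=c) = 1.2178
Weighted sum = 1.202 bits.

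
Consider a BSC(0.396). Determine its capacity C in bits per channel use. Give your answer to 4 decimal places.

0.0314 bits

Binary symmetric channel: C = 1 − h₂(ε) where h₂ is the binary entropy function.
h₂(0.396) = −0.396·log₂0.396 − 0.604·log₂0.604 = 0.9686.
C = 1 − 0.9686 = 0.0314 bits per channel use.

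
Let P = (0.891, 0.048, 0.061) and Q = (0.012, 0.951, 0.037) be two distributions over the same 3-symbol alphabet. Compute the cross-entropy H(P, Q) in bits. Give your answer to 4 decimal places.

5.9789 bits

H(P,Q) = −Σ p·log₂ q.
  −0.891·log₂(0.012) = 5.68531
  −0.048·log₂(0.951) = 0.00348
  −0.061·log₂(0.037) = 0.29014
H(P,Q) = 5.9789 bits.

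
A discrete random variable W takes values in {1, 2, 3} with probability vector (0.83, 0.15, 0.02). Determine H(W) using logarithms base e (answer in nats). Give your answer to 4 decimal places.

0.5175 nats

H(W) = −Σ p·ln p.
  −(0.83)·ln(0.83) = 0.15465
  −(0.15)·ln(0.15) = 0.28457
  −(0.02)·ln(0.02) = 0.07824
Sum: 0.15465 + 0.28457 + 0.07824 = 0.5175 nats.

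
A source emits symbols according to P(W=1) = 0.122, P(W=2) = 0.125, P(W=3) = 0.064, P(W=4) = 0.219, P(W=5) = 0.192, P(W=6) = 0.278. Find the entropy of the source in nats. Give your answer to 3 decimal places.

1.698 nats

H(W) = −Σ p·ln p.
  −(0.122)·ln(0.122) = 0.2567
  −(0.125)·ln(0.125) = 0.2599
  −(0.064)·ln(0.064) = 0.1759
  −(0.219)·ln(0.219) = 0.3326
  −(0.192)·ln(0.192) = 0.3168
  −(0.278)·ln(0.278) = 0.3559
Sum: 0.2567 + 0.2599 + 0.1759 + 0.3326 + 0.3168 + 0.3559 = 1.698 nats.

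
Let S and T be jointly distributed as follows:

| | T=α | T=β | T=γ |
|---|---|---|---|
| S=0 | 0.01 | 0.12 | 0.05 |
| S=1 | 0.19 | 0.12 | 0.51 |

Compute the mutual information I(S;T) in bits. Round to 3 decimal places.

Marginals: p(S) = (0.1800, 0.8200), p(T) = (0.2000, 0.2400, 0.5600).
I(S;T) = Σ p(x,y)·log₂[p(x,y)/(p(x)p(y))].
  (0,α): 0.01·log₂(0.2778) = -0.0185
  (0,β): 0.12·log₂(2.7778) = 0.1769
  (0,γ): 0.05·log₂(0.4960) = -0.0506
  (1,α): 0.19·log₂(1.1585) = 0.0403
  (1,β): 0.12·log₂(0.6098) = -0.0856
  (1,γ): 0.51·log₂(1.1106) = 0.0772
Sum = 0.140 bits.

0.140 bits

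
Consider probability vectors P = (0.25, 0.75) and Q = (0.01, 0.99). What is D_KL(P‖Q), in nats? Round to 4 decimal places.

D(P‖Q) = Σ p·ln(p/q).
  0.25·ln(0.25/0.01) = 0.80472
  0.75·ln(0.75/0.99) = -0.20822
D(P‖Q) = 0.5965 nats.

0.5965 nats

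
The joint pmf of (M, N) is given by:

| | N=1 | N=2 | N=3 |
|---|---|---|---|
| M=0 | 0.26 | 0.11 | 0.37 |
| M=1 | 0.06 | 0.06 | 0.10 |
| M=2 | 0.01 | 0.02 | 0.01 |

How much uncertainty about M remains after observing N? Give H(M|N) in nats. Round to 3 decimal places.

0.665 nats

Chain rule: H(M|N) = H(M,N) − H(N).
Marginals: p(M) = (0.7400, 0.2200, 0.0400), p(N) = (0.3300, 0.1900, 0.4800).
H(M,N) = 1.6991 nats; H(N) = 1.0337 nats.
H(M|N) = 1.6991 − 1.0337 = 0.665 nats.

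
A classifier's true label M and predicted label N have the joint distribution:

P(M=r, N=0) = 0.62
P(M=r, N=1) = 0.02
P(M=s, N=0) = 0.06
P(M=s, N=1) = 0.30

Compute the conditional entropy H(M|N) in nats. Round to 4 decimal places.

Chain rule: H(M|N) = H(M,N) − H(N).
Marginals: p(M) = (0.6400, 0.3600), p(N) = (0.6800, 0.3200).
H(M,N) = 0.9046 nats; H(N) = 0.6269 nats.
H(M|N) = 0.9046 − 0.6269 = 0.2777 nats.

0.2777 nats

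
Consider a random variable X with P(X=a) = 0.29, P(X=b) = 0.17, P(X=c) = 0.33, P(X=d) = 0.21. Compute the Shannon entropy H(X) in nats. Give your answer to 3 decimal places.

1.354 nats

H(X) = −Σ p·ln p.
  −(0.29)·ln(0.29) = 0.3590
  −(0.17)·ln(0.17) = 0.3012
  −(0.33)·ln(0.33) = 0.3659
  −(0.21)·ln(0.21) = 0.3277
Sum: 0.3590 + 0.3012 + 0.3659 + 0.3277 = 1.354 nats.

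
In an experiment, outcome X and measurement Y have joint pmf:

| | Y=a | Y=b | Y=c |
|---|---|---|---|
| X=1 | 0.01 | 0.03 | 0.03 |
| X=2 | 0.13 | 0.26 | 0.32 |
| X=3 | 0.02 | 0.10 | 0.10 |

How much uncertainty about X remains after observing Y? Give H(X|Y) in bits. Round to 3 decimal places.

1.090 bits

Marginals: p(X) = (0.0700, 0.7100, 0.2200), p(Y) = (0.1600, 0.3900, 0.4500).
H(X|Y) = Σ p(Y) · H(X|Y=·).
  Y=a: p=0.1600, H(X|Y=a) = 0.8684
  Y=b: p=0.3900, H(X|Y=b) = 1.1781
  Y=c: p=0.4500, H(X|Y=c) = 1.0924
Weighted sum = 1.090 bits.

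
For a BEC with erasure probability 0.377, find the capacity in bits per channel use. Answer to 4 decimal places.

Binary erasure channel: capacity C = 1 − ε.
C = 1 − 0.377 = 0.6230 bits per channel use.

0.6230 bits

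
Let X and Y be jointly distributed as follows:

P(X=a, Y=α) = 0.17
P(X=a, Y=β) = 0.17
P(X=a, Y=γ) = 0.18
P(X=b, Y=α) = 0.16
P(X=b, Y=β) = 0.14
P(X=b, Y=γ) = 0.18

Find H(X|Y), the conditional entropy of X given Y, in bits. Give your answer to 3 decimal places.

0.998 bits

Chain rule: H(X|Y) = H(X,Y) − H(Y).
Marginals: p(X) = (0.5200, 0.4800), p(Y) = (0.3300, 0.3100, 0.3600).
H(X,Y) = 2.5799 bits; H(Y) = 1.5822 bits.
H(X|Y) = 2.5799 − 1.5822 = 0.998 bits.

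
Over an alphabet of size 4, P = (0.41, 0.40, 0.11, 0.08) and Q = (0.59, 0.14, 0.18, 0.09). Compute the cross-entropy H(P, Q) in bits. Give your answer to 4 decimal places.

H(P,Q) = −Σ p·log₂ q.
  −0.41·log₂(0.59) = 0.31210
  −0.40·log₂(0.14) = 1.13460
  −0.11·log₂(0.18) = 0.27213
  −0.08·log₂(0.09) = 0.27791
H(P,Q) = 1.9967 bits.

1.9967 bits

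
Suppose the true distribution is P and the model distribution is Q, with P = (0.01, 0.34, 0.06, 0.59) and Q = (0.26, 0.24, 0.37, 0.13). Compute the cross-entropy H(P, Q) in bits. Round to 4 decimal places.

2.5421 bits

H(P,Q) = −Σ p·log₂ q.
  −0.01·log₂(0.26) = 0.01943
  −0.34·log₂(0.24) = 0.70002
  −0.06·log₂(0.37) = 0.08606
  −0.59·log₂(0.13) = 1.73662
H(P,Q) = 2.5421 bits.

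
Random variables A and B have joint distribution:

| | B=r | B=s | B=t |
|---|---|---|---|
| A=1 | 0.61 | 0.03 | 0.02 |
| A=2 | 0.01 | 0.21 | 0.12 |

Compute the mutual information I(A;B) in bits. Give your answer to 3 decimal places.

0.638 bits

Marginals: p(A) = (0.6600, 0.3400), p(B) = (0.6200, 0.2400, 0.1400).
I(A;B) = Σ p(x,y)·log₂[p(x,y)/(p(x)p(y))].
  (1,r): 0.61·log₂(1.4907) = 0.3514
  (1,s): 0.03·log₂(0.1894) = -0.0720
  (1,t): 0.02·log₂(0.2165) = -0.0442
  (2,r): 0.01·log₂(0.0474) = -0.0440
  (2,s): 0.21·log₂(2.5735) = 0.2864
  (2,t): 0.12·log₂(2.5210) = 0.1601
Sum = 0.638 bits.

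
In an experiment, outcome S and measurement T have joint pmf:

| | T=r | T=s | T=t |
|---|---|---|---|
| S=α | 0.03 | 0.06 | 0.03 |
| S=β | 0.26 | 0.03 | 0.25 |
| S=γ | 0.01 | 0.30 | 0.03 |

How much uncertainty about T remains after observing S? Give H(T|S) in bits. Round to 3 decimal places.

1.067 bits

Chain rule: H(T|S) = H(S,T) − H(S).
Marginals: p(S) = (0.1200, 0.5400, 0.3400), p(T) = (0.3000, 0.3900, 0.3100).
H(S,T) = 2.4434 bits; H(S) = 1.3763 bits.
H(T|S) = 2.4434 − 1.3763 = 1.067 bits.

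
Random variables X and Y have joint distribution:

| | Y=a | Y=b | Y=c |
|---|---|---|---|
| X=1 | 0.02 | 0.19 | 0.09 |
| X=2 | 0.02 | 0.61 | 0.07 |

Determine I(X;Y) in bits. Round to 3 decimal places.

0.050 bits

Marginals: p(X) = (0.3000, 0.7000), p(Y) = (0.0400, 0.8000, 0.1600).
I(X;Y) = H(X) + H(Y) − H(X,Y).
H(X) = 0.8813, H(Y) = 0.8663, H(X,Y) = 1.6972.
I(X;Y) = 0.8813 + 0.8663 − 1.6972 = 0.050 bits.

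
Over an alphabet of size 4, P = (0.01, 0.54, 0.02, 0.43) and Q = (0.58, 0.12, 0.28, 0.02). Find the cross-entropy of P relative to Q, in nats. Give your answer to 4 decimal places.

2.8580 nats

H(P,Q) = −Σ p·ln q.
  −0.01·ln(0.58) = 0.00545
  −0.54·ln(0.12) = 1.14494
  −0.02·ln(0.28) = 0.02546
  −0.43·ln(0.02) = 1.68217
H(P,Q) = 2.8580 nats.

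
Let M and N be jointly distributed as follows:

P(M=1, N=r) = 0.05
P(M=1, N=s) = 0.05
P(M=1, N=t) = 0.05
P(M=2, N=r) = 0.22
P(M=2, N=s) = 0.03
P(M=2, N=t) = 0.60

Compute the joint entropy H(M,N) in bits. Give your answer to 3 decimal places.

H(M,N) = −Σ p(x,y)·log₂ p(x,y) over all 6 cells.
  cell (1,r): −0.05·log₂0.05 = 0.2161
  cell (1,s): −0.05·log₂0.05 = 0.2161
  cell (1,t): −0.05·log₂0.05 = 0.2161
  cell (2,r): −0.22·log₂0.22 = 0.4806
  cell (2,s): −0.03·log₂0.03 = 0.1518
  cell (2,t): −0.60·log₂0.60 = 0.4422
Sum = 1.723 bits.

1.723 bits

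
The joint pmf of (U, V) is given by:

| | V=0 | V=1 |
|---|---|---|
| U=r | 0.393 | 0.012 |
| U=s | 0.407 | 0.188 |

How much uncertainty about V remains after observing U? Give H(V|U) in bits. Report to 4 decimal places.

Chain rule: H(V|U) = H(U,V) − H(U).
Marginals: p(U) = (0.4050, 0.5950), p(V) = (0.8000, 0.2000).
H(U,V) = 1.5872 bits; H(U) = 0.9738 bits.
H(V|U) = 1.5872 − 0.9738 = 0.6134 bits.

0.6134 bits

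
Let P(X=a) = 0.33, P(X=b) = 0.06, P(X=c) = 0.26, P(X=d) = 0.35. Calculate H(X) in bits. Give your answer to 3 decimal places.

H(X) = −Σ p·log₂ p.
  −(0.33)·log₂(0.33) = 0.5278
  −(0.06)·log₂(0.06) = 0.2435
  −(0.26)·log₂(0.26) = 0.5053
  −(0.35)·log₂(0.35) = 0.5301
Sum: 0.5278 + 0.2435 + 0.5053 + 0.5301 = 1.807 bits.

1.807 bits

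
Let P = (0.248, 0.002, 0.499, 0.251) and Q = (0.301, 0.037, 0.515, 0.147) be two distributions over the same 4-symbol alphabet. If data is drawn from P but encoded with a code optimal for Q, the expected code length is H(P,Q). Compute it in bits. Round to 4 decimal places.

1.6111 bits

H(P,Q) = −Σ p·log₂ q.
  −0.248·log₂(0.301) = 0.42958
  −0.002·log₂(0.037) = 0.00951
  −0.499·log₂(0.515) = 0.47772
  −0.251·log₂(0.147) = 0.69429
H(P,Q) = 1.6111 bits.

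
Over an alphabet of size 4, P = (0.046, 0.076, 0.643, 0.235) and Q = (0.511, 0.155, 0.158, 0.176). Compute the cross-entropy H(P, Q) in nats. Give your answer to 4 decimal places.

1.7673 nats

H(P,Q) = −Σ p·ln q.
  −0.046·ln(0.511) = 0.03088
  −0.076·ln(0.155) = 0.14169
  −0.643·ln(0.158) = 1.18644
  −0.235·ln(0.176) = 0.40826
H(P,Q) = 1.7673 nats.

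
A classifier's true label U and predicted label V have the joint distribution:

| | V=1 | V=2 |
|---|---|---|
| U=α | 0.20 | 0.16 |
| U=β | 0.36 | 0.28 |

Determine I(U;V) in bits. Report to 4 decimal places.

Marginals: p(U) = (0.3600, 0.6400), p(V) = (0.5600, 0.4400).
I(U;V) = Σ p(x,y)·log₂[p(x,y)/(p(x)p(y))].
  (α,1): 0.20·log₂(0.9921) = -0.00230
  (α,2): 0.16·log₂(1.0101) = 0.00232
  (β,1): 0.36·log₂(1.0045) = 0.00231
  (β,2): 0.28·log₂(0.9943) = -0.00230
Sum = 0.0000 bits.

0.0000 bits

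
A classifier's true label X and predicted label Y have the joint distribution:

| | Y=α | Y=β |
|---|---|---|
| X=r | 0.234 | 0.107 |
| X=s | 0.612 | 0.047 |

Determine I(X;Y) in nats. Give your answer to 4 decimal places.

0.0481 nats

Marginals: p(X) = (0.3410, 0.6590), p(Y) = (0.8460, 0.1540).
I(X;Y) = Σ p(x,y)·ln[p(x,y)/(p(x)p(y))].
  (r,α): 0.234·ln(0.8111) = -0.04898
  (r,β): 0.107·ln(2.0376) = 0.07616
  (s,α): 0.612·ln(1.0977) = 0.05707
  (s,β): 0.047·ln(0.4631) = -0.03618
Sum = 0.0481 nats.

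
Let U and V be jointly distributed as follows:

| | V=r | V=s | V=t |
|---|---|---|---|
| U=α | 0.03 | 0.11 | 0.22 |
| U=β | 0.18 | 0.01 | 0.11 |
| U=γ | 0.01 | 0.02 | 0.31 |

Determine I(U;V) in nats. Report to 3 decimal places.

0.224 nats

Marginals: p(U) = (0.3600, 0.3000, 0.3400), p(V) = (0.2200, 0.1400, 0.6400).
I(U;V) = Σ p(x,y)·ln[p(x,y)/(p(x)p(y))].
  (α,r): 0.03·ln(0.3788) = -0.0291
  (α,s): 0.11·ln(2.1825) = 0.0859
  (α,t): 0.22·ln(0.9549) = -0.0102
  (β,r): 0.18·ln(2.7273) = 0.1806
  (β,s): 0.01·ln(0.2381) = -0.0144
  (β,t): 0.11·ln(0.5729) = -0.0613
  (γ,r): 0.01·ln(0.1337) = -0.0201
  (γ,s): 0.02·ln(0.4202) = -0.0173
  (γ,t): 0.31·ln(1.4246) = 0.1097
Sum = 0.224 nats.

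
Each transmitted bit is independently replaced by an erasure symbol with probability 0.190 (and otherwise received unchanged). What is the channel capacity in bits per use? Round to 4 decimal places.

Binary erasure channel: capacity C = 1 − ε.
C = 1 − 0.190 = 0.8100 bits per channel use.

0.8100 bits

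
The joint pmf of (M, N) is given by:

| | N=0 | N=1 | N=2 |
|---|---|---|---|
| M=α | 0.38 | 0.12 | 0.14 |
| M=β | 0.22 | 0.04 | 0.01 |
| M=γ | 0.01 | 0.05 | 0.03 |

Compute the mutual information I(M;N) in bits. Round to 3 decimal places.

0.126 bits

Marginals: p(M) = (0.6400, 0.2700, 0.0900), p(N) = (0.6100, 0.2100, 0.1800).
I(M;N) = H(M) + H(N) − H(M,N).
H(M) = 1.2347, H(N) = 1.3531, H(M,N) = 2.4617.
I(M;N) = 1.2347 + 1.3531 − 2.4617 = 0.126 bits.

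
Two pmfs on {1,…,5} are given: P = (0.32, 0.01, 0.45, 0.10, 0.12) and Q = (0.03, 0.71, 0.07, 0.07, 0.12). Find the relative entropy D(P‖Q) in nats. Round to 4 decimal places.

1.5879 nats

D(P‖Q) = Σ p·ln(p/q).
  0.32·ln(0.32/0.03) = 0.75748
  0.01·ln(0.01/0.71) = -0.04263
  0.45·ln(0.45/0.07) = 0.83734
  0.10·ln(0.10/0.07) = 0.03567
  0.12·ln(0.12/0.12) = 0.00000
D(P‖Q) = 1.5879 nats.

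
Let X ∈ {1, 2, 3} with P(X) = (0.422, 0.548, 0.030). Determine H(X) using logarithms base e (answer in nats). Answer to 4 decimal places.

H(X) = −Σ p·ln p.
  −(0.422)·ln(0.422) = 0.36408
  −(0.548)·ln(0.548) = 0.32961
  −(0.030)·ln(0.030) = 0.10520
Sum: 0.36408 + 0.32961 + 0.10520 = 0.7989 nats.

0.7989 nats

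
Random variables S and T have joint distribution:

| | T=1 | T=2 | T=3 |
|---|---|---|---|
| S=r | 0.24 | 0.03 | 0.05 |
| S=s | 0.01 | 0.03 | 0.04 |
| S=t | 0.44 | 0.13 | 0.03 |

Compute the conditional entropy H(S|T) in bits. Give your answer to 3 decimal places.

1.130 bits

Marginals: p(S) = (0.3200, 0.0800, 0.6000), p(T) = (0.6900, 0.1900, 0.1200).
H(S|T) = Σ p(T) · H(S|T=·).
  T=1: p=0.6900, H(S|T=1) = 1.0324
  T=2: p=0.1900, H(S|T=2) = 1.2155
  T=3: p=0.1200, H(S|T=3) = 1.5546
Weighted sum = 1.130 bits.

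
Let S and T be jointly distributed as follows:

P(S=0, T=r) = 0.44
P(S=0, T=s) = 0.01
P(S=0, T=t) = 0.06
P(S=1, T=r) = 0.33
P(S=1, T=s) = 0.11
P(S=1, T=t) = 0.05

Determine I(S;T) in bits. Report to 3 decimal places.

0.082 bits

Marginals: p(S) = (0.5100, 0.4900), p(T) = (0.7700, 0.1200, 0.1100).
I(S;T) = Σ p(x,y)·log₂[p(x,y)/(p(x)p(y))].
  (0,r): 0.44·log₂(1.1204) = 0.0722
  (0,s): 0.01·log₂(0.1634) = -0.0261
  (0,t): 0.06·log₂(1.0695) = 0.0058
  (1,r): 0.33·log₂(0.8746) = -0.0638
  (1,s): 0.11·log₂(1.8707) = 0.0994
  (1,t): 0.05·log₂(0.9276) = -0.0054
Sum = 0.082 bits.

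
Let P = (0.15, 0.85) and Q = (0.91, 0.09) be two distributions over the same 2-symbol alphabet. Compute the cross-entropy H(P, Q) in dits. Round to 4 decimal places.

H(P,Q) = −Σ p·log₁₀ q.
  −0.15·log₁₀(0.91) = 0.00614
  −0.85·log₁₀(0.09) = 0.88889
H(P,Q) = 0.8950 dits.

0.8950 dits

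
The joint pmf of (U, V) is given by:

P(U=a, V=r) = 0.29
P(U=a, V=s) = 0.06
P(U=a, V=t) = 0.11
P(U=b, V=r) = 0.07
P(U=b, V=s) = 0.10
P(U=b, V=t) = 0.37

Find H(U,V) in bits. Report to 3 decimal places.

2.243 bits

H(U,V) = −Σ p(x,y)·log₂ p(x,y) over all 6 cells.
  cell (a,r): −0.29·log₂0.29 = 0.5179
  cell (a,s): −0.06·log₂0.06 = 0.2435
  cell (a,t): −0.11·log₂0.11 = 0.3503
  cell (b,r): −0.07·log₂0.07 = 0.2686
  cell (b,s): −0.10·log₂0.10 = 0.3322
  cell (b,t): −0.37·log₂0.37 = 0.5307
Sum = 2.243 bits.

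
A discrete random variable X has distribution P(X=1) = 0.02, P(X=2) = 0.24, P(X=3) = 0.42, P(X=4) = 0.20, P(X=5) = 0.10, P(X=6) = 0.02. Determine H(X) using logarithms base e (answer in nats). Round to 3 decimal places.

1.415 nats

H(X) = −Σ p·ln p.
  −(0.02)·ln(0.02) = 0.0782
  −(0.24)·ln(0.24) = 0.3425
  −(0.42)·ln(0.42) = 0.3644
  −(0.20)·ln(0.20) = 0.3219
  −(0.10)·ln(0.10) = 0.2303
  −(0.02)·ln(0.02) = 0.0782
Sum: 0.0782 + 0.3425 + 0.3644 + 0.3219 + 0.2303 + 0.0782 = 1.415 nats.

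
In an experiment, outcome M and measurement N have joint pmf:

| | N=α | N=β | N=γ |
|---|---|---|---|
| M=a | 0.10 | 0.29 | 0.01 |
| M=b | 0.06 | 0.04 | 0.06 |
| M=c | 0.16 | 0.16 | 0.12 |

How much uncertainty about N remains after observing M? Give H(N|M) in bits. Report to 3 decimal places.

1.330 bits

Marginals: p(M) = (0.4000, 0.1600, 0.4400), p(N) = (0.3200, 0.4900, 0.1900).
H(N|M) = Σ p(M) · H(N|M=·).
  M=a: p=0.4000, H(N|M=a) = 0.9694
  M=b: p=0.1600, H(N|M=b) = 1.5613
  M=c: p=0.4400, H(N|M=c) = 1.5726
Weighted sum = 1.330 bits.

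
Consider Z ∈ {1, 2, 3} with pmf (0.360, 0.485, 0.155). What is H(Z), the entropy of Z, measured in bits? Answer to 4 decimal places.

1.4538 bits

H(Z) = −Σ p·log₂ p.
  −(0.360)·log₂(0.360) = 0.53062
  −(0.485)·log₂(0.485) = 0.50631
  −(0.155)·log₂(0.155) = 0.41690
Sum: 0.53062 + 0.50631 + 0.41690 = 1.4538 bits.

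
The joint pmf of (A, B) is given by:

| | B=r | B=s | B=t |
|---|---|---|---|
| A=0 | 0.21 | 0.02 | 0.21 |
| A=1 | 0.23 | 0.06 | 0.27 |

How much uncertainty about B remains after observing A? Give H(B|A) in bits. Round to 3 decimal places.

1.310 bits

Marginals: p(A) = (0.4400, 0.5600), p(B) = (0.4400, 0.0800, 0.4800).
H(B|A) = Σ p(A) · H(B|A=·).
  A=0: p=0.4400, H(B|A=0) = 1.2213
  A=1: p=0.5600, H(B|A=1) = 1.3800
Weighted sum = 1.310 bits.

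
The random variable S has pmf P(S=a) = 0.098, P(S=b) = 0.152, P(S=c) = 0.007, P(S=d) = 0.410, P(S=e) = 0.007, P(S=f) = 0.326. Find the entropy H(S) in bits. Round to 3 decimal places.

1.896 bits

H(S) = −Σ p·log₂ p.
  −(0.098)·log₂(0.098) = 0.3284
  −(0.152)·log₂(0.152) = 0.4131
  −(0.007)·log₂(0.007) = 0.0501
  −(0.410)·log₂(0.410) = 0.5274
  −(0.007)·log₂(0.007) = 0.0501
  −(0.326)·log₂(0.326) = 0.5272
Sum: 0.3284 + 0.4131 + 0.0501 + 0.5274 + 0.0501 + 0.5272 = 1.896 bits.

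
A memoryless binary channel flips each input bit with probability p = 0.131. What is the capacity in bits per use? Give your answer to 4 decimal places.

0.4398 bits

Binary symmetric channel: C = 1 − h₂(ε) where h₂ is the binary entropy function.
h₂(0.131) = −0.131·log₂0.131 − 0.869·log₂0.869 = 0.5602.
C = 1 − 0.5602 = 0.4398 bits per channel use.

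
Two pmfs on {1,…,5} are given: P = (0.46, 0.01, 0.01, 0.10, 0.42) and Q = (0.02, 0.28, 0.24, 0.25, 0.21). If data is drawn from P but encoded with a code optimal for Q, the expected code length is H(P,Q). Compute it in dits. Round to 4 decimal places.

H(P,Q) = −Σ p·log₁₀ q.
  −0.46·log₁₀(0.02) = 0.78153
  −0.01·log₁₀(0.28) = 0.00553
  −0.01·log₁₀(0.24) = 0.00620
  −0.10·log₁₀(0.25) = 0.06021
  −0.42·log₁₀(0.21) = 0.28467
H(P,Q) = 1.1381 dits.

1.1381 dits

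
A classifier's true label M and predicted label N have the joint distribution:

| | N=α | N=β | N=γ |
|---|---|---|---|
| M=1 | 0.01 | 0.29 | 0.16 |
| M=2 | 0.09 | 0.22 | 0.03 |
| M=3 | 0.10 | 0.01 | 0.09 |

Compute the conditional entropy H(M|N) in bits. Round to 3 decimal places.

1.194 bits

Marginals: p(M) = (0.4600, 0.3400, 0.2000), p(N) = (0.2000, 0.5200, 0.2800).
H(M|N) = Σ p(N) · H(M|N=·).
  N=α: p=0.2000, H(M|N=α) = 1.2345
  N=β: p=0.5200, H(M|N=β) = 1.1045
  N=γ: p=0.2800, H(M|N=γ) = 1.3329
Weighted sum = 1.194 bits.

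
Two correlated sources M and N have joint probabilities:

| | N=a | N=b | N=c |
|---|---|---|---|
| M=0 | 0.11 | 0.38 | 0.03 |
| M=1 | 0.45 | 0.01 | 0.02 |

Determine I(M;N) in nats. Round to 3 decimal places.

0.335 nats

Marginals: p(M) = (0.5200, 0.4800), p(N) = (0.5600, 0.3900, 0.0500).
I(M;N) = Σ p(x,y)·ln[p(x,y)/(p(x)p(y))].
  (0,a): 0.11·ln(0.3777) = -0.1071
  (0,b): 0.38·ln(1.8738) = 0.2386
  (0,c): 0.03·ln(1.1538) = 0.0043
  (1,a): 0.45·ln(1.6741) = 0.2319
  (1,b): 0.01·ln(0.0534) = -0.0293
  (1,c): 0.02·ln(0.8333) = -0.0036
Sum = 0.335 nats.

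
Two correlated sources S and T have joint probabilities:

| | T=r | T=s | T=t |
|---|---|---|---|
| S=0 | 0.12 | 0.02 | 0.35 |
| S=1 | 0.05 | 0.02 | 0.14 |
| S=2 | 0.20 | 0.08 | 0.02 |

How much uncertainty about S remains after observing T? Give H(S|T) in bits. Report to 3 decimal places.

1.212 bits

Chain rule: H(S|T) = H(S,T) − H(T).
Marginals: p(S) = (0.4900, 0.2100, 0.3000), p(T) = (0.3700, 0.1200, 0.5100).
H(S,T) = 2.6049 bits; H(T) = 1.3932 bits.
H(S|T) = 2.6049 − 1.3932 = 1.212 bits.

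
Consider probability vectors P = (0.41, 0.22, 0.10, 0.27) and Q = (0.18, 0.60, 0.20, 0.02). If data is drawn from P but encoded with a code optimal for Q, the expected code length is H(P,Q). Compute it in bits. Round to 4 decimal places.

H(P,Q) = −Σ p·log₂ q.
  −0.41·log₂(0.18) = 1.01431
  −0.22·log₂(0.60) = 0.16213
  −0.10·log₂(0.20) = 0.23219
  −0.27·log₂(0.02) = 1.52384
H(P,Q) = 2.9325 bits.

2.9325 bits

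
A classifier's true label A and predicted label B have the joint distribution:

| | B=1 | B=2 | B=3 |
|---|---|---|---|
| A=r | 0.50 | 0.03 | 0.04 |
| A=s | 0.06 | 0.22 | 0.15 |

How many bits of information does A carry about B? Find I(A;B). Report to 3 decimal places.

0.437 bits

Marginals: p(A) = (0.5700, 0.4300), p(B) = (0.5600, 0.2500, 0.1900).
I(A;B) = Σ p(x,y)·log₂[p(x,y)/(p(x)p(y))].
  (r,1): 0.50·log₂(1.5664) = 0.3237
  (r,2): 0.03·log₂(0.2105) = -0.0674
  (r,3): 0.04·log₂(0.3693) = -0.0575
  (s,1): 0.06·log₂(0.2492) = -0.1203
  (s,2): 0.22·log₂(2.0465) = 0.2273
  (s,3): 0.15·log₂(1.8360) = 0.1315
Sum = 0.437 bits.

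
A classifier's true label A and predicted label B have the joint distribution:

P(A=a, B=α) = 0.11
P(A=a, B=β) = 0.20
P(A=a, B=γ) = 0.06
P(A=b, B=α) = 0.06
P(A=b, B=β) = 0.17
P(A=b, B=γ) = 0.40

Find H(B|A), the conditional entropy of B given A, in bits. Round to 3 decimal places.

1.314 bits

Marginals: p(A) = (0.3700, 0.6300), p(B) = (0.1700, 0.3700, 0.4600).
H(B|A) = Σ p(A) · H(B|A=·).
  A=a: p=0.3700, H(B|A=a) = 1.4256
  A=b: p=0.6300, H(B|A=b) = 1.2491
Weighted sum = 1.314 bits.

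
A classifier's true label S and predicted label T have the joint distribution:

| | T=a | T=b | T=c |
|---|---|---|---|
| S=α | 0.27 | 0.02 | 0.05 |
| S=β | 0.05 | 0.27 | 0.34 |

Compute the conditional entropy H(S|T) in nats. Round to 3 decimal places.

0.361 nats

Marginals: p(S) = (0.3400, 0.6600), p(T) = (0.3200, 0.2900, 0.3900).
H(S|T) = Σ p(T) · H(S|T=·).
  T=a: p=0.3200, H(S|T=a) = 0.4334
  T=b: p=0.2900, H(S|T=b) = 0.2510
  T=c: p=0.3900, H(S|T=c) = 0.3830
Weighted sum = 0.361 nats.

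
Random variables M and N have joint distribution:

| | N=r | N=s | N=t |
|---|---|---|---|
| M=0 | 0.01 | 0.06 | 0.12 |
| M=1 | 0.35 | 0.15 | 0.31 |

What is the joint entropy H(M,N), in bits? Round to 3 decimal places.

H(M,N) = −Σ p(x,y)·log₂ p(x,y) over all 6 cells.
  cell (0,r): −0.01·log₂0.01 = 0.0664
  cell (0,s): −0.06·log₂0.06 = 0.2435
  cell (0,t): −0.12·log₂0.12 = 0.3671
  cell (1,r): −0.35·log₂0.35 = 0.5301
  cell (1,s): −0.15·log₂0.15 = 0.4105
  cell (1,t): −0.31·log₂0.31 = 0.5238
Sum = 2.141 bits.

2.141 bits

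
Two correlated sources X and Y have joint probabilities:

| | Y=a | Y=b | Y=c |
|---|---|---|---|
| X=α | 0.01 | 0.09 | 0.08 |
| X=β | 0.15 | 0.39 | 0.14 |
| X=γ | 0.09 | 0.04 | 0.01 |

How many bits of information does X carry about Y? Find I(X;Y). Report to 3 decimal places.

0.126 bits

Marginals: p(X) = (0.1800, 0.6800, 0.1400), p(Y) = (0.2500, 0.5200, 0.2300).
I(X;Y) = H(X) + H(Y) − H(X,Y).
H(X) = 1.2208, H(Y) = 1.4782, H(X,Y) = 2.5729.
I(X;Y) = 1.2208 + 1.4782 − 2.5729 = 0.126 bits.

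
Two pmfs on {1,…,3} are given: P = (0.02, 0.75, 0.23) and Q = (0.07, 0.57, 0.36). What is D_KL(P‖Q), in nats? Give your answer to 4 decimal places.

D(P‖Q) = Σ p·ln(p/q).
  0.02·ln(0.02/0.07) = -0.02506
  0.75·ln(0.75/0.57) = 0.20583
  0.23·ln(0.23/0.36) = -0.10305
D(P‖Q) = 0.0777 nats.

0.0777 nats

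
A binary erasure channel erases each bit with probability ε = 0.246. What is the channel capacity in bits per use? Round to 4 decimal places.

0.7540 bits

Binary erasure channel: capacity C = 1 − ε.
C = 1 − 0.246 = 0.7540 bits per channel use.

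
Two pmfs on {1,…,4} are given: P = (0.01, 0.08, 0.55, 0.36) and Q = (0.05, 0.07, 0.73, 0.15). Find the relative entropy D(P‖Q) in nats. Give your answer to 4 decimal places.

0.1540 nats

D(P‖Q) = Σ p·ln(p/q).
  0.01·ln(0.01/0.05) = -0.01609
  0.08·ln(0.08/0.07) = 0.01068
  0.55·ln(0.55/0.73) = -0.15572
  0.36·ln(0.36/0.15) = 0.31517
D(P‖Q) = 0.1540 nats.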